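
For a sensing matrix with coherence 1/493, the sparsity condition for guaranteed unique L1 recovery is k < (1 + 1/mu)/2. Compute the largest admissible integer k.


1/mu = 493.
1 + 1/mu = 494.
(1 + 1/mu)/2 = 247 is an integer and the inequality is strict, so k_max = 247 - 1 = 246.

246


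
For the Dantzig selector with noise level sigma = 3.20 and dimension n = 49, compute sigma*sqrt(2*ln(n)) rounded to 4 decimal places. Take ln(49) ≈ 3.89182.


ln(49) ≈ 3.89182.
2*ln(n) ≈ 7.78364.
sqrt(2*ln(n)) ≈ sqrt(7.78364) ≈ 2.789918.
threshold ≈ 3.20*2.789918 = 8.9277376 ≈ 8.9277.

8.9277


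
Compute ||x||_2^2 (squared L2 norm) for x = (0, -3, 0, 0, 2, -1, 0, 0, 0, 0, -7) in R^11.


Non-zero entries: [(1, -3), (4, 2), (5, -1), (10, -7)]
Squares: [9, 4, 1, 49]
||x||_2^2 = sum = 63.

63


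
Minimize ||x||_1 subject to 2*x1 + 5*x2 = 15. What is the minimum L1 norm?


Axis intercepts:
  x1 = 15/2, x2 = 0: L1 = 15/2
  x1 = 0, x2 = 3: L1 = 3
x* = (0, 3)
||x*||_1 = 3.

3


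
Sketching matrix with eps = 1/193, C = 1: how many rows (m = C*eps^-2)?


1/eps = 193.
(1/eps)^2 = 37249.
m = 1*37249 = 37249.

37249


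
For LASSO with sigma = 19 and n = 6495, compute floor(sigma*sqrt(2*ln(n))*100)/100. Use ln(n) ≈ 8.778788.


ln(6495) ≈ 8.778788.
2*ln(n) ≈ 17.557576.
sqrt(2*ln(n)) ≈ sqrt(17.557576) ≈ 4.190176.
lambda ≈ 19*4.190176 = 79.613344.
floor(lambda*100)/100 = 79.61.

79.61


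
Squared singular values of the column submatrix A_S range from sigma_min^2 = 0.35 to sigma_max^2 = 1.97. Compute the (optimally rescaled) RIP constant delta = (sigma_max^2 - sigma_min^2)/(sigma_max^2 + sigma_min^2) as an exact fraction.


lambda_max - lambda_min = 1.97 - 0.35 = 1.62.
lambda_max + lambda_min = 1.97 + 0.35 = 2.32.
delta = 1.62/2.32 = 162/232 = 81/116.

81/116


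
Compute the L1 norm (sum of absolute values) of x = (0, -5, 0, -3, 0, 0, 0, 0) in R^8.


Non-zero entries: [(1, -5), (3, -3)]
Absolute values: [5, 3]
||x||_1 = sum = 8.

8


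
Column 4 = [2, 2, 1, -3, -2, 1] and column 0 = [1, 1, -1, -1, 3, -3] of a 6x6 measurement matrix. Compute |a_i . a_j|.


Inner product: 2*1 + 2*1 + 1*-1 + -3*-1 + -2*3 + 1*-3
Products: [2, 2, -1, 3, -6, -3]
Sum = -3.
|dot| = 3.

3


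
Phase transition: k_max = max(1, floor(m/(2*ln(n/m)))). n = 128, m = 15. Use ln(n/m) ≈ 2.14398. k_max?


n/m = 128/15.
ln(n/m) ≈ 2.14398.
2*ln(n/m) ≈ 4.28796.
m/(2*ln(n/m)) ≈ 15/4.28796 ≈ 3.4982.
floor = 3.
k_max = max(1, 3) = 3.

3


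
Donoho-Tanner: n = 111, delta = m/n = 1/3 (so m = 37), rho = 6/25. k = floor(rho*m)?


m = 1/3*111 = 37.
rho = 6/25.
rho*m = 6/25*37 = 8.88.
k = floor(8.88) = 8.

8


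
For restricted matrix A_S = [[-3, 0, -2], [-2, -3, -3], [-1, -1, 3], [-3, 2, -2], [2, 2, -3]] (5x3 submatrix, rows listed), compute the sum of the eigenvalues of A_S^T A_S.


Sum of eigenvalues of A_S^T A_S = trace(A_S^T A_S) = sum of squared column norms of A_S.
A_S^T A_S diagonal: [27, 18, 35].
trace = 27 + 18 + 35 = 80.

80


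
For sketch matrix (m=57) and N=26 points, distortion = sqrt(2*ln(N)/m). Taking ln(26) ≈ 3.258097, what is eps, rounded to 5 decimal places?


ln(26) ≈ 3.258097.
2*ln(N)/m ≈ 2*3.258097/57 ≈ 0.11431919.
eps = sqrt(0.11431919) ≈ 0.3381112 ≈ 0.33811.

0.33811


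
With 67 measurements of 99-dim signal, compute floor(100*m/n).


100*m/n = 100*67/99 ≈ 67.6768.
floor = 67.

67


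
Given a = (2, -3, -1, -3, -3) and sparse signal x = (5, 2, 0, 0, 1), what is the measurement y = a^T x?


Non-zero terms: ['2*5', '-3*2', '-3*1']
Products: [10, -6, -3]
y = sum = 1.

1


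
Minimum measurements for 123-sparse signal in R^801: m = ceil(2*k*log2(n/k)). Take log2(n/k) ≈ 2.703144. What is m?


log2(n/k) = log2(801/123) ≈ 2.703144.
2*k*log2(n/k) ≈ 2*123*2.703144 = 664.973424.
m = ceil(664.973424) = 665.

665


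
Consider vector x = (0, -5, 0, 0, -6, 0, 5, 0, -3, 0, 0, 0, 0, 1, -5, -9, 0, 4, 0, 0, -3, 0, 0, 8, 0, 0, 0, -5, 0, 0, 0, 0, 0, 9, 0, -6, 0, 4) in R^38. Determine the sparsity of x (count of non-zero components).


Non-zero positions: [1, 4, 6, 8, 13, 14, 15, 17, 20, 23, 27, 33, 35, 37].
Sparsity = 14.

14


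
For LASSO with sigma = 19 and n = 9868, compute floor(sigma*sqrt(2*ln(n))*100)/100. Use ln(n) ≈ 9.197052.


ln(9868) ≈ 9.197052.
2*ln(n) ≈ 18.394104.
sqrt(2*ln(n)) ≈ sqrt(18.394104) ≈ 4.288835.
lambda ≈ 19*4.288835 = 81.487865.
floor(lambda*100)/100 = 81.48.

81.48


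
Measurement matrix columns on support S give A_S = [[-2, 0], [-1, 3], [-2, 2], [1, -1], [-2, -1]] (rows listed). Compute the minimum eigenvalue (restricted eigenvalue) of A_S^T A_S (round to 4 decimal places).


A_S^T A_S = [[14, -6], [-6, 15]].
trace = 29.
det = 174.
disc = trace^2 - 4*det = 841 - 4*174 = 145.
sqrt(145) ≈ 12.041595.
lam_min = (29 - sqrt(145))/2 ≈ (29 - 12.041595)/2 = 8.4792025 ≈ 8.4792.

8.4792


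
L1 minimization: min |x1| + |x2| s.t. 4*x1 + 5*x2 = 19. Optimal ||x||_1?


Axis intercepts:
  x1 = 19/4, x2 = 0: L1 = 19/4
  x1 = 0, x2 = 19/5: L1 = 19/5
x* = (0, 19/5)
||x*||_1 = 19/5.

19/5


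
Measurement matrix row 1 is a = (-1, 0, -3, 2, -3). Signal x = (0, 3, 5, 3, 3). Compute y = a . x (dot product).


Non-zero terms: ['0*3', '-3*5', '2*3', '-3*3']
Products: [0, -15, 6, -9]
y = sum = -18.

-18


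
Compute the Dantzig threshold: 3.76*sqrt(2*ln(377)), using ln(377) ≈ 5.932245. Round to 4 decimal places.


ln(377) ≈ 5.932245.
2*ln(n) ≈ 11.86449.
sqrt(2*ln(n)) ≈ sqrt(11.86449) ≈ 3.444487.
threshold ≈ 3.76*3.444487 = 12.95127112 ≈ 12.9513.

12.9513


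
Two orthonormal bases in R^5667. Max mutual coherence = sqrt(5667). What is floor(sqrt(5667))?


75^2 = 5625 <= 5667 < 5776 = 76^2, so 75 <= sqrt(5667) < 76.
floor(sqrt(5667)) = 75.

75


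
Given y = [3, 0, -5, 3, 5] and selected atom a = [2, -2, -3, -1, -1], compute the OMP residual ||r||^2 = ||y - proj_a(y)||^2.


a^T a = 19.
a^T y = 13.
coeff = 13/19 = 13/19.
||r||^2 = 1123/19.

1123/19


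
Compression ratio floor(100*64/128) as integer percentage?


100*m/n = 100*64/128 ≈ 50.0.
floor = 50.

50


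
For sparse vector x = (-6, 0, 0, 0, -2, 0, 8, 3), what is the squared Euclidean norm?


Non-zero entries: [(0, -6), (4, -2), (6, 8), (7, 3)]
Squares: [36, 4, 64, 9]
||x||_2^2 = sum = 113.

113


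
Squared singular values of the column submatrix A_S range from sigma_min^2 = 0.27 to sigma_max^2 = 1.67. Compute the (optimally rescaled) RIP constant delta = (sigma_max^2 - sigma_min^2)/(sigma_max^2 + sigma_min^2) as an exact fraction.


lambda_max - lambda_min = 1.67 - 0.27 = 1.40.
lambda_max + lambda_min = 1.67 + 0.27 = 1.94.
delta = 1.40/1.94 = 140/194 = 70/97.

70/97


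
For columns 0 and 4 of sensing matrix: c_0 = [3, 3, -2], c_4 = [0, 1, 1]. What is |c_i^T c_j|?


Inner product: 3*0 + 3*1 + -2*1
Products: [0, 3, -2]
Sum = 1.
|dot| = 1.

1


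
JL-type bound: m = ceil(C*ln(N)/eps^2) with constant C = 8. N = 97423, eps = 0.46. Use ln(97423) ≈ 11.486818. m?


ln(97423) ≈ 11.486818.
eps^2 = 0.46^2 = 0.2116.
C*ln(N)/eps^2 ≈ 8*11.486818/0.2116 ≈ 434.2842.
m = ceil(434.2842) = 435.

435


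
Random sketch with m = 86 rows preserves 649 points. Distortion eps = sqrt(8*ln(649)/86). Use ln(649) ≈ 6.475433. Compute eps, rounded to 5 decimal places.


ln(649) ≈ 6.475433.
8*ln(N)/m ≈ 8*6.475433/86 ≈ 0.60236586.
eps = sqrt(0.60236586) ≈ 0.7761223 ≈ 0.77612.

0.77612


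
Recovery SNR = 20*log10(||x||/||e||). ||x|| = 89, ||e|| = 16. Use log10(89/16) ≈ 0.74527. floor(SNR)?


||x||/||e|| = 89/16.
log10(89/16) ≈ 0.74527.
20*log10(||x||/||e||) ≈ 20*0.74527 = 14.9054.
floor(14.9054) = 14.

14


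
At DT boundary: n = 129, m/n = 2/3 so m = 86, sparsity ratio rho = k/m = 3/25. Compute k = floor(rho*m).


m = 2/3*129 = 86.
rho = 3/25.
rho*m = 3/25*86 = 10.32.
k = floor(10.32) = 10.

10


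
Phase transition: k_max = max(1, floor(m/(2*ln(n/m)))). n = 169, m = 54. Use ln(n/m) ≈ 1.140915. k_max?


n/m = 169/54.
ln(n/m) ≈ 1.140915.
2*ln(n/m) ≈ 2.28183.
m/(2*ln(n/m)) ≈ 54/2.28183 ≈ 23.6652.
floor = 23.
k_max = max(1, 23) = 23.

23


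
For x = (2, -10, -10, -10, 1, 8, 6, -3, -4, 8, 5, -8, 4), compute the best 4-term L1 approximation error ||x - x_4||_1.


Sorted |x_i| descending: [10, 10, 10, 8, 8, 8, 6, 5, 4, 4, 3, 2, 1]
Keep top 4: [10, 10, 10, 8]
Tail entries: [8, 8, 6, 5, 4, 4, 3, 2, 1]
L1 error = sum of tail = 41.

41


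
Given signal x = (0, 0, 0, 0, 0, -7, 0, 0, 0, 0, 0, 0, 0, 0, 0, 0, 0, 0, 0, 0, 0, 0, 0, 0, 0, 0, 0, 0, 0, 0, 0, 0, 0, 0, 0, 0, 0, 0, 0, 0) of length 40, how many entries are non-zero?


Non-zero positions: [5].
Sparsity = 1.

1


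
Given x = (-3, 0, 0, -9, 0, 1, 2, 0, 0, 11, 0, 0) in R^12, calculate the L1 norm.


Non-zero entries: [(0, -3), (3, -9), (5, 1), (6, 2), (9, 11)]
Absolute values: [3, 9, 1, 2, 11]
||x||_1 = sum = 26.

26


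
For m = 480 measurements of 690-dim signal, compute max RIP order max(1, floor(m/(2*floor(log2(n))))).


floor(log2(690)) = 9.
2*9 = 18.
m/(2*floor(log2(n))) = 480/18 ≈ 26.6667.
floor = 26.
k = max(1, 26) = 26.

26


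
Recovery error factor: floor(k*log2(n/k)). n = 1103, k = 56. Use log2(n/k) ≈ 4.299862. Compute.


log2(n/k) = log2(1103/56) ≈ 4.299862.
k*log2(n/k) ≈ 56*4.299862 = 240.792272.
floor(240.792272) = 240.

240


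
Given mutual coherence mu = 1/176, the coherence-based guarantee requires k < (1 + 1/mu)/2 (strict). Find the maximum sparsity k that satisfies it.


1/mu = 176.
1 + 1/mu = 177.
(1 + 1/mu)/2 = 88.5 is not an integer, so k_max = floor(88.5) = 88.

88


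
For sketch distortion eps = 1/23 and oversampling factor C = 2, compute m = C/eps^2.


1/eps = 23.
(1/eps)^2 = 529.
m = 2*529 = 1058.

1058


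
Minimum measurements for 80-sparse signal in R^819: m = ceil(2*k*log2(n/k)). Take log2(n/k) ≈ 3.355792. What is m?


log2(n/k) = log2(819/80) ≈ 3.355792.
2*k*log2(n/k) ≈ 2*80*3.355792 = 536.92672.
m = ceil(536.92672) = 537.

537


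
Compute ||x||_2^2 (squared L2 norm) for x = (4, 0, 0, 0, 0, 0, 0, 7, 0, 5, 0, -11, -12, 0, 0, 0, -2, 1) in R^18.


Non-zero entries: [(0, 4), (7, 7), (9, 5), (11, -11), (12, -12), (16, -2), (17, 1)]
Squares: [16, 49, 25, 121, 144, 4, 1]
||x||_2^2 = sum = 360.

360


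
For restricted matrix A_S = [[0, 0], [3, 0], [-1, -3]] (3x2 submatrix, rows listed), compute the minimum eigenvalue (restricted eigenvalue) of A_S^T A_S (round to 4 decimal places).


A_S^T A_S = [[10, 3], [3, 9]].
trace = 19.
det = 81.
disc = trace^2 - 4*det = 361 - 4*81 = 37.
sqrt(37) ≈ 6.082763.
lam_min = (19 - sqrt(37))/2 ≈ (19 - 6.082763)/2 = 6.4586185 ≈ 6.4586.

6.4586


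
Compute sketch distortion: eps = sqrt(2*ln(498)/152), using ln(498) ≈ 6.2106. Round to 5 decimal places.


ln(498) ≈ 6.2106.
2*ln(N)/m ≈ 2*6.2106/152 ≈ 0.08171842.
eps = sqrt(0.08171842) ≈ 0.2858643 ≈ 0.28586.

0.28586


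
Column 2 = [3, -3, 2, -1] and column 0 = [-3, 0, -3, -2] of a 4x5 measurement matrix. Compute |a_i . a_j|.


Inner product: 3*-3 + -3*0 + 2*-3 + -1*-2
Products: [-9, 0, -6, 2]
Sum = -13.
|dot| = 13.

13


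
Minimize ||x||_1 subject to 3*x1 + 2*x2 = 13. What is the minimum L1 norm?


Axis intercepts:
  x1 = 13/3, x2 = 0: L1 = 13/3
  x1 = 0, x2 = 13/2: L1 = 13/2
x* = (13/3, 0)
||x*||_1 = 13/3.

13/3


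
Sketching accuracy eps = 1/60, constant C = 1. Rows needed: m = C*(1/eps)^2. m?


1/eps = 60.
(1/eps)^2 = 3600.
m = 1*3600 = 3600.

3600


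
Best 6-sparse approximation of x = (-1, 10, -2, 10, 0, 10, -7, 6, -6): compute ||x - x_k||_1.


Sorted |x_i| descending: [10, 10, 10, 7, 6, 6, 2, 1, 0]
Keep top 6: [10, 10, 10, 7, 6, 6]
Tail entries: [2, 1, 0]
L1 error = sum of tail = 3.

3


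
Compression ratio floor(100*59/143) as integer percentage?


100*m/n = 100*59/143 ≈ 41.2587.
floor = 41.

41


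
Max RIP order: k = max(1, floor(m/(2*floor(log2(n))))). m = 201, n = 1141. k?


floor(log2(1141)) = 10.
2*10 = 20.
m/(2*floor(log2(n))) = 201/20 ≈ 10.05.
floor = 10.
k = max(1, 10) = 10.

10


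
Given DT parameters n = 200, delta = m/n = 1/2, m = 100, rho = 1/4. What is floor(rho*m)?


m = 1/2*200 = 100.
rho = 1/4.
rho*m = 1/4*100 = 25.
k = floor(25) = 25.

25


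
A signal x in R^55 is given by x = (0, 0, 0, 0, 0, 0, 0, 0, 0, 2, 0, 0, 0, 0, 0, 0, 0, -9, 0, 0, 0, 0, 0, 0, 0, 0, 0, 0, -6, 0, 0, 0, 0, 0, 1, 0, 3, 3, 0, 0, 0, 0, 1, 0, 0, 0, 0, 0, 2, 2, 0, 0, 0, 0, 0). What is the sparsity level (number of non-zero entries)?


Non-zero positions: [9, 17, 28, 34, 36, 37, 42, 48, 49].
Sparsity = 9.

9


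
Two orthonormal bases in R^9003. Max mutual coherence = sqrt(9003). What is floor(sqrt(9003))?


94^2 = 8836 <= 9003 < 9025 = 95^2, so 94 <= sqrt(9003) < 95.
floor(sqrt(9003)) = 94.

94


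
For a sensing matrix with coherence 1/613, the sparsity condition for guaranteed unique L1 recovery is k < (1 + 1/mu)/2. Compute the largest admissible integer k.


1/mu = 613.
1 + 1/mu = 614.
(1 + 1/mu)/2 = 307 is an integer and the inequality is strict, so k_max = 307 - 1 = 306.

306


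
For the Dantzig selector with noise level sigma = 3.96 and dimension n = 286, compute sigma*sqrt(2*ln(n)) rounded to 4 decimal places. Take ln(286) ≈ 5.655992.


ln(286) ≈ 5.655992.
2*ln(n) ≈ 11.311984.
sqrt(2*ln(n)) ≈ sqrt(11.311984) ≈ 3.363329.
threshold ≈ 3.96*3.363329 = 13.31878284 ≈ 13.3188.

13.3188


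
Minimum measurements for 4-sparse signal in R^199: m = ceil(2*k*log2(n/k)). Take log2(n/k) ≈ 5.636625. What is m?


log2(n/k) = log2(199/4) ≈ 5.636625.
2*k*log2(n/k) ≈ 2*4*5.636625 = 45.093.
m = ceil(45.093) = 46.

46


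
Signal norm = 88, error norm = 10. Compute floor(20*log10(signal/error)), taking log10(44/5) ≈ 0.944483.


||x||/||e|| = 88/10 = 44/5.
log10(44/5) ≈ 0.944483.
20*log10(||x||/||e||) ≈ 20*0.944483 = 18.88966.
floor(18.88966) = 18.

18


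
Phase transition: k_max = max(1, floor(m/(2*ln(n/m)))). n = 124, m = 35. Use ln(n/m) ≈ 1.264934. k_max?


n/m = 124/35.
ln(n/m) ≈ 1.264934.
2*ln(n/m) ≈ 2.529868.
m/(2*ln(n/m)) ≈ 35/2.529868 ≈ 13.8347.
floor = 13.
k_max = max(1, 13) = 13.

13


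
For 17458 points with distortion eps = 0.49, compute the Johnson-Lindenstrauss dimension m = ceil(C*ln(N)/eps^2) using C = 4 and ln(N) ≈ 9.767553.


ln(17458) ≈ 9.767553.
eps^2 = 0.49^2 = 0.2401.
C*ln(N)/eps^2 ≈ 4*9.767553/0.2401 ≈ 162.7247.
m = ceil(162.7247) = 163.

163


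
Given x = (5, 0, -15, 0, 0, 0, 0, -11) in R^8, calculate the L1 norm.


Non-zero entries: [(0, 5), (2, -15), (7, -11)]
Absolute values: [5, 15, 11]
||x||_1 = sum = 31.

31


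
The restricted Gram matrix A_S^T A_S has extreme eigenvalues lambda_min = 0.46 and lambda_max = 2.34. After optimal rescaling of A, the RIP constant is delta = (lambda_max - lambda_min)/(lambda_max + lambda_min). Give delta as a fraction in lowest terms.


lambda_max - lambda_min = 2.34 - 0.46 = 1.88.
lambda_max + lambda_min = 2.34 + 0.46 = 2.80.
delta = 1.88/2.80 = 188/280 = 47/70.

47/70


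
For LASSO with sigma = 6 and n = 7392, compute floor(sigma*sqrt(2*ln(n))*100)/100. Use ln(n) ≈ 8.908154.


ln(7392) ≈ 8.908154.
2*ln(n) ≈ 17.816308.
sqrt(2*ln(n)) ≈ sqrt(17.816308) ≈ 4.220937.
lambda ≈ 6*4.220937 = 25.325622.
floor(lambda*100)/100 = 25.32.

25.32


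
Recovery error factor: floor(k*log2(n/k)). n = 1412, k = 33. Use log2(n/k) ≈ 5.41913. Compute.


log2(n/k) = log2(1412/33) ≈ 5.41913.
k*log2(n/k) ≈ 33*5.41913 = 178.83129.
floor(178.83129) = 178.

178


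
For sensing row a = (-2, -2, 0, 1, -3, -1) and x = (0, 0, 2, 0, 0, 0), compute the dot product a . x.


Non-zero terms: ['0*2']
Products: [0]
y = sum = 0.

0


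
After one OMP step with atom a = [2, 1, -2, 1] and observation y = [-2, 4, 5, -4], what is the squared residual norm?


a^T a = 10.
a^T y = -14.
coeff = -14/10 = -7/5.
||r||^2 = 207/5.

207/5


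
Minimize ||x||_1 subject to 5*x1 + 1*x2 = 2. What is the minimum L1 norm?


Axis intercepts:
  x1 = 2/5, x2 = 0: L1 = 2/5
  x1 = 0, x2 = 2: L1 = 2
x* = (2/5, 0)
||x*||_1 = 2/5.

2/5


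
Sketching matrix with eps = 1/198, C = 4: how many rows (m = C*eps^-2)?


1/eps = 198.
(1/eps)^2 = 39204.
m = 4*39204 = 156816.

156816


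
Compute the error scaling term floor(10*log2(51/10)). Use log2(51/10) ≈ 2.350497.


log2(n/k) = log2(51/10) ≈ 2.350497.
k*log2(n/k) ≈ 10*2.350497 = 23.50497.
floor(23.50497) = 23.

23


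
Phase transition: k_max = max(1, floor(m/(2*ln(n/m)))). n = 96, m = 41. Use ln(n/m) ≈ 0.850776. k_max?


n/m = 96/41.
ln(n/m) ≈ 0.850776.
2*ln(n/m) ≈ 1.701552.
m/(2*ln(n/m)) ≈ 41/1.701552 ≈ 24.0956.
floor = 24.
k_max = max(1, 24) = 24.

24


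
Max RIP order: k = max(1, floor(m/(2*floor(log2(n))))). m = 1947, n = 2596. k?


floor(log2(2596)) = 11.
2*11 = 22.
m/(2*floor(log2(n))) = 1947/22 ≈ 88.5.
floor = 88.
k = max(1, 88) = 88.

88


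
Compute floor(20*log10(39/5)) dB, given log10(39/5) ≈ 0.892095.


||x||/||e|| = 39/5.
log10(39/5) ≈ 0.892095.
20*log10(||x||/||e||) ≈ 20*0.892095 = 17.8419.
floor(17.8419) = 17.

17


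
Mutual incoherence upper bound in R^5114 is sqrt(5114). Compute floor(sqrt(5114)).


71^2 = 5041 <= 5114 < 5184 = 72^2, so 71 <= sqrt(5114) < 72.
floor(sqrt(5114)) = 71.

71


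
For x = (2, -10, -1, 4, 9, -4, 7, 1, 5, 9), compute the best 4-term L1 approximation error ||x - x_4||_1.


Sorted |x_i| descending: [10, 9, 9, 7, 5, 4, 4, 2, 1, 1]
Keep top 4: [10, 9, 9, 7]
Tail entries: [5, 4, 4, 2, 1, 1]
L1 error = sum of tail = 17.

17


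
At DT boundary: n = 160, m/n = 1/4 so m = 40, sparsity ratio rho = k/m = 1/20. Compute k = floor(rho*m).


m = 1/4*160 = 40.
rho = 1/20.
rho*m = 1/20*40 = 2.
k = floor(2) = 2.

2


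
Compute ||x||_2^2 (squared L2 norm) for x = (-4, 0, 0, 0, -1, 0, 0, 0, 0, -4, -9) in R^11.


Non-zero entries: [(0, -4), (4, -1), (9, -4), (10, -9)]
Squares: [16, 1, 16, 81]
||x||_2^2 = sum = 114.

114


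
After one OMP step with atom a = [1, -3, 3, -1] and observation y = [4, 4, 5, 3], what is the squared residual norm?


a^T a = 20.
a^T y = 4.
coeff = 4/20 = 1/5.
||r||^2 = 326/5.

326/5


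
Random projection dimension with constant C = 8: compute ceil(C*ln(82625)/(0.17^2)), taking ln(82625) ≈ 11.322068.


ln(82625) ≈ 11.322068.
eps^2 = 0.17^2 = 0.0289.
C*ln(N)/eps^2 ≈ 8*11.322068/0.0289 ≈ 3134.1365.
m = ceil(3134.1365) = 3135.

3135


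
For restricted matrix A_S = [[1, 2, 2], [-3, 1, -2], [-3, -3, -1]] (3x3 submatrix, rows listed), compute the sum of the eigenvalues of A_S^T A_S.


Sum of eigenvalues of A_S^T A_S = trace(A_S^T A_S) = sum of squared column norms of A_S.
A_S^T A_S diagonal: [19, 14, 9].
trace = 19 + 14 + 9 = 42.

42


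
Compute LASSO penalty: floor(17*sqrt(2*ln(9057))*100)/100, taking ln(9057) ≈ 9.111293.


ln(9057) ≈ 9.111293.
2*ln(n) ≈ 18.222586.
sqrt(2*ln(n)) ≈ sqrt(18.222586) ≈ 4.268792.
lambda ≈ 17*4.268792 = 72.569464.
floor(lambda*100)/100 = 72.56.

72.56


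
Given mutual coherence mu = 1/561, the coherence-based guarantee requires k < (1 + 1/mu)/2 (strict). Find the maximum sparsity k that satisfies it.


1/mu = 561.
1 + 1/mu = 562.
(1 + 1/mu)/2 = 281 is an integer and the inequality is strict, so k_max = 281 - 1 = 280.

280


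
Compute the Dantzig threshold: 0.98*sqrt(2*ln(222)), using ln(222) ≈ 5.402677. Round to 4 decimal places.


ln(222) ≈ 5.402677.
2*ln(n) ≈ 10.805354.
sqrt(2*ln(n)) ≈ sqrt(10.805354) ≈ 3.28715.
threshold ≈ 0.98*3.28715 = 3.221407 ≈ 3.2214.

3.2214


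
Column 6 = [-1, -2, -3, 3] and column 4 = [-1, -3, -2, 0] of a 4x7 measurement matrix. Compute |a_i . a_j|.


Inner product: -1*-1 + -2*-3 + -3*-2 + 3*0
Products: [1, 6, 6, 0]
Sum = 13.
|dot| = 13.

13


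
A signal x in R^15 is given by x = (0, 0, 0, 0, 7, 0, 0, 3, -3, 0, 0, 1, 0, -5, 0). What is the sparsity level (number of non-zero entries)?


Non-zero positions: [4, 7, 8, 11, 13].
Sparsity = 5.

5


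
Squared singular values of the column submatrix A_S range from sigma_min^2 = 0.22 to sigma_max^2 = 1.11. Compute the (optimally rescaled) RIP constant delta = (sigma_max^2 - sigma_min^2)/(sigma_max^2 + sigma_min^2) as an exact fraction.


lambda_max - lambda_min = 1.11 - 0.22 = 0.89.
lambda_max + lambda_min = 1.11 + 0.22 = 1.33.
delta = 0.89/1.33 = 89/133.

89/133


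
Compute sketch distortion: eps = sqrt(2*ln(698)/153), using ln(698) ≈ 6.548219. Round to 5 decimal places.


ln(698) ≈ 6.548219.
2*ln(N)/m ≈ 2*6.548219/153 ≈ 0.08559763.
eps = sqrt(0.08559763) ≈ 0.2925707 ≈ 0.29257.

0.29257


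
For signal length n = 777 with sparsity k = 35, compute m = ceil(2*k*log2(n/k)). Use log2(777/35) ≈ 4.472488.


log2(n/k) = log2(777/35) ≈ 4.472488.
2*k*log2(n/k) ≈ 2*35*4.472488 = 313.07416.
m = ceil(313.07416) = 314.

314


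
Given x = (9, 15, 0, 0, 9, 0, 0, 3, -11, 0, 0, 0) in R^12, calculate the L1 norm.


Non-zero entries: [(0, 9), (1, 15), (4, 9), (7, 3), (8, -11)]
Absolute values: [9, 15, 9, 3, 11]
||x||_1 = sum = 47.

47


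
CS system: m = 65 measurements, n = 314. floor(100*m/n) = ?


100*m/n = 100*65/314 ≈ 20.7006.
floor = 20.

20


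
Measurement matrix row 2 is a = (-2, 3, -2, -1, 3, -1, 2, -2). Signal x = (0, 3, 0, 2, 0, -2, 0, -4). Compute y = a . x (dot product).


Non-zero terms: ['3*3', '-1*2', '-1*-2', '-2*-4']
Products: [9, -2, 2, 8]
y = sum = 17.

17


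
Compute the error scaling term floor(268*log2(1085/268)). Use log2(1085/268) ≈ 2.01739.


log2(n/k) = log2(1085/268) ≈ 2.01739.
k*log2(n/k) ≈ 268*2.01739 = 540.66052.
floor(540.66052) = 540.

540


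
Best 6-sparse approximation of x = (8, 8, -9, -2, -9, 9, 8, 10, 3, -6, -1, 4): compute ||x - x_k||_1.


Sorted |x_i| descending: [10, 9, 9, 9, 8, 8, 8, 6, 4, 3, 2, 1]
Keep top 6: [10, 9, 9, 9, 8, 8]
Tail entries: [8, 6, 4, 3, 2, 1]
L1 error = sum of tail = 24.

24


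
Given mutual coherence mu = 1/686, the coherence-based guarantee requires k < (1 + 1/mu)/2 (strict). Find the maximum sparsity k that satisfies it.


1/mu = 686.
1 + 1/mu = 687.
(1 + 1/mu)/2 = 343.5 is not an integer, so k_max = floor(343.5) = 343.

343


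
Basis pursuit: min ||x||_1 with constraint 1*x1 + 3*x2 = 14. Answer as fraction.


Axis intercepts:
  x1 = 14, x2 = 0: L1 = 14
  x1 = 0, x2 = 14/3: L1 = 14/3
x* = (0, 14/3)
||x*||_1 = 14/3.

14/3


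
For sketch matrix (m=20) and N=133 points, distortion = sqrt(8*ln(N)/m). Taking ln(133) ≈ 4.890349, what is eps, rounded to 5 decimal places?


ln(133) ≈ 4.890349.
8*ln(N)/m ≈ 8*4.890349/20 ≈ 1.9561396.
eps = sqrt(1.9561396) ≈ 1.3986206 ≈ 1.39862.

1.39862


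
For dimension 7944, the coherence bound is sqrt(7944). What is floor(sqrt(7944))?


89^2 = 7921 <= 7944 < 8100 = 90^2, so 89 <= sqrt(7944) < 90.
floor(sqrt(7944)) = 89.

89


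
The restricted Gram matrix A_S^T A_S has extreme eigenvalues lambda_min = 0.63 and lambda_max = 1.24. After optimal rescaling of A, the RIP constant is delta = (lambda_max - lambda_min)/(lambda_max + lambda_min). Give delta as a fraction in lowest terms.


lambda_max - lambda_min = 1.24 - 0.63 = 0.61.
lambda_max + lambda_min = 1.24 + 0.63 = 1.87.
delta = 0.61/1.87 = 61/187.

61/187


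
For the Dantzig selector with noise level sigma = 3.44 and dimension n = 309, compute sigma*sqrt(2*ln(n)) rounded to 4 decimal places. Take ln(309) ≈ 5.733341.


ln(309) ≈ 5.733341.
2*ln(n) ≈ 11.466682.
sqrt(2*ln(n)) ≈ sqrt(11.466682) ≈ 3.386249.
threshold ≈ 3.44*3.386249 = 11.64869656 ≈ 11.6487.

11.6487


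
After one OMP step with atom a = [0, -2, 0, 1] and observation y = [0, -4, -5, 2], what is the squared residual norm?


a^T a = 5.
a^T y = 10.
coeff = 10/5 = 2.
||r||^2 = 25.

25


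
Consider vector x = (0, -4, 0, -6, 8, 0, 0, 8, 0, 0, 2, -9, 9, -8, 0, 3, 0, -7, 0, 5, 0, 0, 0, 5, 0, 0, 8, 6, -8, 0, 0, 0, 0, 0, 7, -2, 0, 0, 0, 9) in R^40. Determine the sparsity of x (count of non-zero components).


Non-zero positions: [1, 3, 4, 7, 10, 11, 12, 13, 15, 17, 19, 23, 26, 27, 28, 34, 35, 39].
Sparsity = 18.

18


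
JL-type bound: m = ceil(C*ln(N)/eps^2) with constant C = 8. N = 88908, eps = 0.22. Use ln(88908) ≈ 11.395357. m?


ln(88908) ≈ 11.395357.
eps^2 = 0.22^2 = 0.0484.
C*ln(N)/eps^2 ≈ 8*11.395357/0.0484 ≈ 1883.5301.
m = ceil(1883.5301) = 1884.

1884


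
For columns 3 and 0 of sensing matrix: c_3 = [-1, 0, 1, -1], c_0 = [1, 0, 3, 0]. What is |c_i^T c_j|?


Inner product: -1*1 + 0*0 + 1*3 + -1*0
Products: [-1, 0, 3, 0]
Sum = 2.
|dot| = 2.

2


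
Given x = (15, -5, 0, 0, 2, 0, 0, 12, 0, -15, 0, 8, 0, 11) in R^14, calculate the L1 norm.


Non-zero entries: [(0, 15), (1, -5), (4, 2), (7, 12), (9, -15), (11, 8), (13, 11)]
Absolute values: [15, 5, 2, 12, 15, 8, 11]
||x||_1 = sum = 68.

68


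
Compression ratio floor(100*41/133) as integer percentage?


100*m/n = 100*41/133 ≈ 30.8271.
floor = 30.

30


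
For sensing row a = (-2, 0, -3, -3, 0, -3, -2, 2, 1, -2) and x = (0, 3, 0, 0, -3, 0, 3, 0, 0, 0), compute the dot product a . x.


Non-zero terms: ['0*3', '0*-3', '-2*3']
Products: [0, 0, -6]
y = sum = -6.

-6


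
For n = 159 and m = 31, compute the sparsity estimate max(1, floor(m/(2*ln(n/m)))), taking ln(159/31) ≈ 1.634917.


n/m = 159/31.
ln(n/m) ≈ 1.634917.
2*ln(n/m) ≈ 3.269834.
m/(2*ln(n/m)) ≈ 31/3.269834 ≈ 9.4806.
floor = 9.
k_max = max(1, 9) = 9.

9


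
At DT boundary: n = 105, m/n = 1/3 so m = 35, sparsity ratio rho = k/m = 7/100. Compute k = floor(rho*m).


m = 1/3*105 = 35.
rho = 7/100.
rho*m = 7/100*35 = 2.45.
k = floor(2.45) = 2.

2


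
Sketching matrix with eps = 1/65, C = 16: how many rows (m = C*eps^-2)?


1/eps = 65.
(1/eps)^2 = 4225.
m = 16*4225 = 67600.

67600


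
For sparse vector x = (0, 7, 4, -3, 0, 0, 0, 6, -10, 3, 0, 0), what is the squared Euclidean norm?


Non-zero entries: [(1, 7), (2, 4), (3, -3), (7, 6), (8, -10), (9, 3)]
Squares: [49, 16, 9, 36, 100, 9]
||x||_2^2 = sum = 219.

219


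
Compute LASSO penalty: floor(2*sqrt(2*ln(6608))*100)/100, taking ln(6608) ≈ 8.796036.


ln(6608) ≈ 8.796036.
2*ln(n) ≈ 17.592072.
sqrt(2*ln(n)) ≈ sqrt(17.592072) ≈ 4.19429.
lambda ≈ 2*4.19429 = 8.38858.
floor(lambda*100)/100 = 8.38.

8.38


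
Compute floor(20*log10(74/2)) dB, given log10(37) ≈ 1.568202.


||x||/||e|| = 74/2 = 37.
log10(37) ≈ 1.568202.
20*log10(||x||/||e||) ≈ 20*1.568202 = 31.36404.
floor(31.36404) = 31.

31


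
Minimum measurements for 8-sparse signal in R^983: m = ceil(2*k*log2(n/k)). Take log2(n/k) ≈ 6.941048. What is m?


log2(n/k) = log2(983/8) ≈ 6.941048.
2*k*log2(n/k) ≈ 2*8*6.941048 = 111.056768.
m = ceil(111.056768) = 112.

112


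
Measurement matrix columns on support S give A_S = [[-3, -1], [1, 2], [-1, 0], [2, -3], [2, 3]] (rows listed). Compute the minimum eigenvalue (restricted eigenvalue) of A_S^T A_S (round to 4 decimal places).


A_S^T A_S = [[19, 5], [5, 23]].
trace = 42.
det = 412.
disc = trace^2 - 4*det = 1764 - 4*412 = 116.
sqrt(116) ≈ 10.770330.
lam_min = (42 - sqrt(116))/2 ≈ (42 - 10.770330)/2 = 15.614835 ≈ 15.6148.

15.6148


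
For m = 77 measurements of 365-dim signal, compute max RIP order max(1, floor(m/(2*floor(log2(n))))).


floor(log2(365)) = 8.
2*8 = 16.
m/(2*floor(log2(n))) = 77/16 ≈ 4.8125.
floor = 4.
k = max(1, 4) = 4.

4


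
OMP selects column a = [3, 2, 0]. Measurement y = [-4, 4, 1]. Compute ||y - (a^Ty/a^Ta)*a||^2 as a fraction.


a^T a = 13.
a^T y = -4.
coeff = -4/13 = -4/13.
||r||^2 = 413/13.

413/13


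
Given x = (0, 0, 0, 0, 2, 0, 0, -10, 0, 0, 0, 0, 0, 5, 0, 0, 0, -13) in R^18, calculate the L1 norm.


Non-zero entries: [(4, 2), (7, -10), (13, 5), (17, -13)]
Absolute values: [2, 10, 5, 13]
||x||_1 = sum = 30.

30


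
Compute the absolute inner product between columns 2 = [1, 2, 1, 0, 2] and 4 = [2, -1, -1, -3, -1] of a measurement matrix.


Inner product: 1*2 + 2*-1 + 1*-1 + 0*-3 + 2*-1
Products: [2, -2, -1, 0, -2]
Sum = -3.
|dot| = 3.

3


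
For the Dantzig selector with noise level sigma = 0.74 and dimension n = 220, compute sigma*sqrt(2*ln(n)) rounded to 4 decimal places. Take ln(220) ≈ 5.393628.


ln(220) ≈ 5.393628.
2*ln(n) ≈ 10.787256.
sqrt(2*ln(n)) ≈ sqrt(10.787256) ≈ 3.284396.
threshold ≈ 0.74*3.284396 = 2.43045304 ≈ 2.4305.

2.4305


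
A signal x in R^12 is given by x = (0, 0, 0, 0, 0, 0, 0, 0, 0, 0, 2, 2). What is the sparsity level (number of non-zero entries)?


Non-zero positions: [10, 11].
Sparsity = 2.

2


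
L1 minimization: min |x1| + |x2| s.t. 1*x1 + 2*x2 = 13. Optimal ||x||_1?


Axis intercepts:
  x1 = 13, x2 = 0: L1 = 13
  x1 = 0, x2 = 13/2: L1 = 13/2
x* = (0, 13/2)
||x*||_1 = 13/2.

13/2


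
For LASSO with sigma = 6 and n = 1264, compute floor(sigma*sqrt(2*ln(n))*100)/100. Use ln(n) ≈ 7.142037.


ln(1264) ≈ 7.142037.
2*ln(n) ≈ 14.284074.
sqrt(2*ln(n)) ≈ sqrt(14.284074) ≈ 3.779428.
lambda ≈ 6*3.779428 = 22.676568.
floor(lambda*100)/100 = 22.67.

22.67


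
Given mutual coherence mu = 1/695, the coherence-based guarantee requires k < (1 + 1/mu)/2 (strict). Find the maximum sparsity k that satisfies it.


1/mu = 695.
1 + 1/mu = 696.
(1 + 1/mu)/2 = 348 is an integer and the inequality is strict, so k_max = 348 - 1 = 347.

347


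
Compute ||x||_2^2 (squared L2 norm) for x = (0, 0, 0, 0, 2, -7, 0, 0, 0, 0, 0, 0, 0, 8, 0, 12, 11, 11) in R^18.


Non-zero entries: [(4, 2), (5, -7), (13, 8), (15, 12), (16, 11), (17, 11)]
Squares: [4, 49, 64, 144, 121, 121]
||x||_2^2 = sum = 503.

503


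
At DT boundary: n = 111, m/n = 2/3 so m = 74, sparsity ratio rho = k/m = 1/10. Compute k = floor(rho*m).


m = 2/3*111 = 74.
rho = 1/10.
rho*m = 1/10*74 = 7.4.
k = floor(7.4) = 7.

7


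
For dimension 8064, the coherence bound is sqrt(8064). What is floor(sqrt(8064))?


89^2 = 7921 <= 8064 < 8100 = 90^2, so 89 <= sqrt(8064) < 90.
floor(sqrt(8064)) = 89.

89


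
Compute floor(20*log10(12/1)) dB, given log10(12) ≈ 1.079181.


||x||/||e|| = 12/1 = 12.
log10(12) ≈ 1.079181.
20*log10(||x||/||e||) ≈ 20*1.079181 = 21.58362.
floor(21.58362) = 21.

21


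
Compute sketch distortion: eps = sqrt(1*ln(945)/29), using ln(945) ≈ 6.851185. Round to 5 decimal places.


ln(945) ≈ 6.851185.
1*ln(N)/m ≈ 1*6.851185/29 ≈ 0.23624776.
eps = sqrt(0.23624776) ≈ 0.4860532 ≈ 0.48605.

0.48605


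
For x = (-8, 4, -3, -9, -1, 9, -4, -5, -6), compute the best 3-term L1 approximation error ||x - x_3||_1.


Sorted |x_i| descending: [9, 9, 8, 6, 5, 4, 4, 3, 1]
Keep top 3: [9, 9, 8]
Tail entries: [6, 5, 4, 4, 3, 1]
L1 error = sum of tail = 23.

23


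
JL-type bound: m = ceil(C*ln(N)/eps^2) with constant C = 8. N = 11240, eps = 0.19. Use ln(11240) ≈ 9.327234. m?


ln(11240) ≈ 9.327234.
eps^2 = 0.19^2 = 0.0361.
C*ln(N)/eps^2 ≈ 8*9.327234/0.0361 ≈ 2066.9771.
m = ceil(2066.9771) = 2067.

2067


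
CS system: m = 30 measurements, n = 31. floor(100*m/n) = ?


100*m/n = 100*30/31 ≈ 96.7742.
floor = 96.

96


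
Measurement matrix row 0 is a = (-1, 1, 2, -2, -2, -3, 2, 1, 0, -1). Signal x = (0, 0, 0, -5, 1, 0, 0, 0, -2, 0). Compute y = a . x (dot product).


Non-zero terms: ['-2*-5', '-2*1', '0*-2']
Products: [10, -2, 0]
y = sum = 8.

8


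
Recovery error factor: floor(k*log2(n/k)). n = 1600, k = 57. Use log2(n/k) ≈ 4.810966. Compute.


log2(n/k) = log2(1600/57) ≈ 4.810966.
k*log2(n/k) ≈ 57*4.810966 = 274.225062.
floor(274.225062) = 274.

274


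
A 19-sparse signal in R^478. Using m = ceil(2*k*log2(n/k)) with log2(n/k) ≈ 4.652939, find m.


log2(n/k) = log2(478/19) ≈ 4.652939.
2*k*log2(n/k) ≈ 2*19*4.652939 = 176.811682.
m = ceil(176.811682) = 177.

177


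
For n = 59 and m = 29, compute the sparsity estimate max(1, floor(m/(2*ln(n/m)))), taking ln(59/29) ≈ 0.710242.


n/m = 59/29.
ln(n/m) ≈ 0.710242.
2*ln(n/m) ≈ 1.420484.
m/(2*ln(n/m)) ≈ 29/1.420484 ≈ 20.4156.
floor = 20.
k_max = max(1, 20) = 20.

20


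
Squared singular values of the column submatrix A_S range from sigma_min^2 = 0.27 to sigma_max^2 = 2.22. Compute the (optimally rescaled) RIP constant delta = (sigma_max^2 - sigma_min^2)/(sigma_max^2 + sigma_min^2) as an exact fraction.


lambda_max - lambda_min = 2.22 - 0.27 = 1.95.
lambda_max + lambda_min = 2.22 + 0.27 = 2.49.
delta = 1.95/2.49 = 195/249 = 65/83.

65/83


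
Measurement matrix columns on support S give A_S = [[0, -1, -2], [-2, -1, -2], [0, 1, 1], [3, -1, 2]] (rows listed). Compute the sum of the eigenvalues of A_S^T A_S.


Sum of eigenvalues of A_S^T A_S = trace(A_S^T A_S) = sum of squared column norms of A_S.
A_S^T A_S diagonal: [13, 4, 13].
trace = 13 + 4 + 13 = 30.

30


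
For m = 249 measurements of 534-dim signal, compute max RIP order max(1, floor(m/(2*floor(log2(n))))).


floor(log2(534)) = 9.
2*9 = 18.
m/(2*floor(log2(n))) = 249/18 ≈ 13.8333.
floor = 13.
k = max(1, 13) = 13.

13


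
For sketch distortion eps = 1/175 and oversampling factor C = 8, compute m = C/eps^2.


1/eps = 175.
(1/eps)^2 = 30625.
m = 8*30625 = 245000.

245000


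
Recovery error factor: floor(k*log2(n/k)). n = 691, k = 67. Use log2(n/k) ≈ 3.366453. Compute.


log2(n/k) = log2(691/67) ≈ 3.366453.
k*log2(n/k) ≈ 67*3.366453 = 225.552351.
floor(225.552351) = 225.

225


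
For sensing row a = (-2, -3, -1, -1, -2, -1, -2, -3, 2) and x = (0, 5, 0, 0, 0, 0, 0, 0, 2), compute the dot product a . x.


Non-zero terms: ['-3*5', '2*2']
Products: [-15, 4]
y = sum = -11.

-11


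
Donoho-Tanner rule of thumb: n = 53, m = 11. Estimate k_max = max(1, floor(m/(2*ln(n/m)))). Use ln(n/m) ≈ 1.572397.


n/m = 53/11.
ln(n/m) ≈ 1.572397.
2*ln(n/m) ≈ 3.144794.
m/(2*ln(n/m)) ≈ 11/3.144794 ≈ 3.4978.
floor = 3.
k_max = max(1, 3) = 3.

3


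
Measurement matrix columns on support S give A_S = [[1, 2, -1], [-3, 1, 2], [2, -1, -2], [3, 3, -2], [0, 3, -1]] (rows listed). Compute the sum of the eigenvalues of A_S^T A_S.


Sum of eigenvalues of A_S^T A_S = trace(A_S^T A_S) = sum of squared column norms of A_S.
A_S^T A_S diagonal: [23, 24, 14].
trace = 23 + 24 + 14 = 61.

61


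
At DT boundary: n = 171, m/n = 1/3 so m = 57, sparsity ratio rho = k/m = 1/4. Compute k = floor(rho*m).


m = 1/3*171 = 57.
rho = 1/4.
rho*m = 1/4*57 = 14.25.
k = floor(14.25) = 14.

14


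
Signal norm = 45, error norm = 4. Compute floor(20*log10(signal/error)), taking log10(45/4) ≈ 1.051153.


||x||/||e|| = 45/4.
log10(45/4) ≈ 1.051153.
20*log10(||x||/||e||) ≈ 20*1.051153 = 21.02306.
floor(21.02306) = 21.

21


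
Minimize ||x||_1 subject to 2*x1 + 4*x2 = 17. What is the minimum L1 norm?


Axis intercepts:
  x1 = 17/2, x2 = 0: L1 = 17/2
  x1 = 0, x2 = 17/4: L1 = 17/4
x* = (0, 17/4)
||x*||_1 = 17/4.

17/4


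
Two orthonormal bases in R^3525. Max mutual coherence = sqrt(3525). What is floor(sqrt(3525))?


59^2 = 3481 <= 3525 < 3600 = 60^2, so 59 <= sqrt(3525) < 60.
floor(sqrt(3525)) = 59.

59


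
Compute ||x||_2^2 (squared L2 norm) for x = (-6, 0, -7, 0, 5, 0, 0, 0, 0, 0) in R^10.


Non-zero entries: [(0, -6), (2, -7), (4, 5)]
Squares: [36, 49, 25]
||x||_2^2 = sum = 110.

110


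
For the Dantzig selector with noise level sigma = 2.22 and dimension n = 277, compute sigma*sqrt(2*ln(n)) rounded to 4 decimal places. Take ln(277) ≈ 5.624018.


ln(277) ≈ 5.624018.
2*ln(n) ≈ 11.248036.
sqrt(2*ln(n)) ≈ sqrt(11.248036) ≈ 3.353809.
threshold ≈ 2.22*3.353809 = 7.44545598 ≈ 7.4455.

7.4455


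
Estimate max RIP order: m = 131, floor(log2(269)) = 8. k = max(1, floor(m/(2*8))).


floor(log2(269)) = 8.
2*8 = 16.
m/(2*floor(log2(n))) = 131/16 ≈ 8.1875.
floor = 8.
k = max(1, 8) = 8.

8


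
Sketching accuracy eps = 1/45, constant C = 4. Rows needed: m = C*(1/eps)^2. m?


1/eps = 45.
(1/eps)^2 = 2025.
m = 4*2025 = 8100.

8100


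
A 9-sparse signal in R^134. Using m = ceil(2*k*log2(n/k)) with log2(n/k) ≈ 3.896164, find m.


log2(n/k) = log2(134/9) ≈ 3.896164.
2*k*log2(n/k) ≈ 2*9*3.896164 = 70.130952.
m = ceil(70.130952) = 71.

71


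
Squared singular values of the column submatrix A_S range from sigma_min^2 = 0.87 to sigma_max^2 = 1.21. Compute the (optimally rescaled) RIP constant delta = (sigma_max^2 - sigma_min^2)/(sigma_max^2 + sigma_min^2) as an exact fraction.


lambda_max - lambda_min = 1.21 - 0.87 = 0.34.
lambda_max + lambda_min = 1.21 + 0.87 = 2.08.
delta = 0.34/2.08 = 34/208 = 17/104.

17/104


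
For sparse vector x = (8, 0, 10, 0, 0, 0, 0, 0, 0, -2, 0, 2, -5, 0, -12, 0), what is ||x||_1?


Non-zero entries: [(0, 8), (2, 10), (9, -2), (11, 2), (12, -5), (14, -12)]
Absolute values: [8, 10, 2, 2, 5, 12]
||x||_1 = sum = 39.

39


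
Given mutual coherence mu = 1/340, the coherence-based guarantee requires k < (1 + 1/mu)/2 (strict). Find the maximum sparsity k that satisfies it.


1/mu = 340.
1 + 1/mu = 341.
(1 + 1/mu)/2 = 170.5 is not an integer, so k_max = floor(170.5) = 170.

170


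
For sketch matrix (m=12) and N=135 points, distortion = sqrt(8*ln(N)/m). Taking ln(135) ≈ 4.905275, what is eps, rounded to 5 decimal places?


ln(135) ≈ 4.905275.
8*ln(N)/m ≈ 8*4.905275/12 ≈ 3.27018333.
eps = sqrt(3.27018333) ≈ 1.8083648 ≈ 1.80836.

1.80836


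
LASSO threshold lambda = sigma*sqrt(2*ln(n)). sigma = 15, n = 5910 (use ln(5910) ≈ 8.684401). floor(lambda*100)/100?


ln(5910) ≈ 8.684401.
2*ln(n) ≈ 17.368802.
sqrt(2*ln(n)) ≈ sqrt(17.368802) ≈ 4.167589.
lambda ≈ 15*4.167589 = 62.513835.
floor(lambda*100)/100 = 62.51.

62.51


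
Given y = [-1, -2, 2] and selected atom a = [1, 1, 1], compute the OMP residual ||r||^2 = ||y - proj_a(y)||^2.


a^T a = 3.
a^T y = -1.
coeff = -1/3 = -1/3.
||r||^2 = 26/3.

26/3


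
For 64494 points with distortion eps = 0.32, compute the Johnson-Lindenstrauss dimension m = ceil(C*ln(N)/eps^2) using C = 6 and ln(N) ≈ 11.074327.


ln(64494) ≈ 11.074327.
eps^2 = 0.32^2 = 0.1024.
C*ln(N)/eps^2 ≈ 6*11.074327/0.1024 ≈ 648.8863.
m = ceil(648.8863) = 649.

649


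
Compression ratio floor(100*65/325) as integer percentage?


100*m/n = 100*65/325 ≈ 20.0.
floor = 20.

20


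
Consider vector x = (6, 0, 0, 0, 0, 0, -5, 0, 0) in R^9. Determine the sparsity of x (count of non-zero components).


Non-zero positions: [0, 6].
Sparsity = 2.

2


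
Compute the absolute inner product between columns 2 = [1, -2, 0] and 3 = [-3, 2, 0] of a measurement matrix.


Inner product: 1*-3 + -2*2 + 0*0
Products: [-3, -4, 0]
Sum = -7.
|dot| = 7.

7


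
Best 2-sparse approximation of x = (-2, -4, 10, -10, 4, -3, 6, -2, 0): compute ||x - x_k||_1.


Sorted |x_i| descending: [10, 10, 6, 4, 4, 3, 2, 2, 0]
Keep top 2: [10, 10]
Tail entries: [6, 4, 4, 3, 2, 2, 0]
L1 error = sum of tail = 21.

21


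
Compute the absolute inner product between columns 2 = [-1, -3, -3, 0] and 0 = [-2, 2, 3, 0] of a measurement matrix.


Inner product: -1*-2 + -3*2 + -3*3 + 0*0
Products: [2, -6, -9, 0]
Sum = -13.
|dot| = 13.

13


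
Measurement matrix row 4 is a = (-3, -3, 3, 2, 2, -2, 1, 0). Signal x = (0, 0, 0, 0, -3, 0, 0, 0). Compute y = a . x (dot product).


Non-zero terms: ['2*-3']
Products: [-6]
y = sum = -6.

-6


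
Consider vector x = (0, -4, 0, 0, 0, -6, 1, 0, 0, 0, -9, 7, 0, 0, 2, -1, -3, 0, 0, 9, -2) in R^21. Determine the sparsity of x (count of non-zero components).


Non-zero positions: [1, 5, 6, 10, 11, 14, 15, 16, 19, 20].
Sparsity = 10.

10


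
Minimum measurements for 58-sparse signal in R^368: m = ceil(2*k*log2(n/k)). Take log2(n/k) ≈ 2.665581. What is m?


log2(n/k) = log2(368/58) ≈ 2.665581.
2*k*log2(n/k) ≈ 2*58*2.665581 = 309.207396.
m = ceil(309.207396) = 310.

310
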